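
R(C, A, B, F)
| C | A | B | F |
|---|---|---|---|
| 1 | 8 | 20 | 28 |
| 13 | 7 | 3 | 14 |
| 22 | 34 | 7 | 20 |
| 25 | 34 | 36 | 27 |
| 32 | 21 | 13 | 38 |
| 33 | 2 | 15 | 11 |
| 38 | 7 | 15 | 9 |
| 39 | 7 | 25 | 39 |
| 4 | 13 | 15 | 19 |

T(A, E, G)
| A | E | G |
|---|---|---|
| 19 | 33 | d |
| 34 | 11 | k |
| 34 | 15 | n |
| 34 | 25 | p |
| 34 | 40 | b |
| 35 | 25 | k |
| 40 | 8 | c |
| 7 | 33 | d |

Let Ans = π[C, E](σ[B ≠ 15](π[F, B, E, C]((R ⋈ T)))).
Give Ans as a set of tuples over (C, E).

Natural join on A: {(13, 7, 3, 14, 33, d), (22, 34, 7, 20, 11, k), (22, 34, 7, 20, 15, n), (22, 34, 7, 20, 25, p), (22, 34, 7, 20, 40, b), (25, 34, 36, 27, 11, k), (25, 34, 36, 27, 15, n), (25, 34, 36, 27, 25, p), (25, 34, 36, 27, 40, b), (38, 7, 15, 9, 33, d), (39, 7, 25, 39, 33, d)}
Projecting to F, B, E, C: {(14, 3, 33, 13), (20, 7, 11, 22), (20, 7, 15, 22), (20, 7, 25, 22), (20, 7, 40, 22), (27, 36, 11, 25), (27, 36, 15, 25), (27, 36, 25, 25), (27, 36, 40, 25), (39, 25, 33, 39), (9, 15, 33, 38)}
Selection B ≠ 15: {(14, 3, 33, 13), (20, 7, 11, 22), (20, 7, 15, 22), (20, 7, 25, 22), (20, 7, 40, 22), (27, 36, 11, 25), (27, 36, 15, 25), (27, 36, 25, 25), (27, 36, 40, 25), (39, 25, 33, 39)}
Projecting to C, E: {(13, 33), (22, 11), (22, 15), (22, 25), (22, 40), (25, 11), (25, 15), (25, 25), (25, 40), (39, 33)}

{(13, 33), (22, 11), (22, 15), (22, 25), (22, 40), (25, 11), (25, 15), (25, 25), (25, 40), (39, 33)}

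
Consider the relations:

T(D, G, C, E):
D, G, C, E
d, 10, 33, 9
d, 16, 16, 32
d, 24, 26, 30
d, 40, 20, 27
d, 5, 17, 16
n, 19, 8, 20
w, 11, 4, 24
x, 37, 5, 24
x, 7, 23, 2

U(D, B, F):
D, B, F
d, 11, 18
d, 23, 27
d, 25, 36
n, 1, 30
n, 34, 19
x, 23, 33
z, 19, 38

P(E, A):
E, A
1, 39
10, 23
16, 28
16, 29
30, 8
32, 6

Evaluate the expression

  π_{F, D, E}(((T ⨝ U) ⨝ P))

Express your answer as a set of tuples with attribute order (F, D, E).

{(18, d, 16), (18, d, 30), (18, d, 32), (27, d, 16), (27, d, 30), (27, d, 32), (36, d, 16), (36, d, 30), (36, d, 32)}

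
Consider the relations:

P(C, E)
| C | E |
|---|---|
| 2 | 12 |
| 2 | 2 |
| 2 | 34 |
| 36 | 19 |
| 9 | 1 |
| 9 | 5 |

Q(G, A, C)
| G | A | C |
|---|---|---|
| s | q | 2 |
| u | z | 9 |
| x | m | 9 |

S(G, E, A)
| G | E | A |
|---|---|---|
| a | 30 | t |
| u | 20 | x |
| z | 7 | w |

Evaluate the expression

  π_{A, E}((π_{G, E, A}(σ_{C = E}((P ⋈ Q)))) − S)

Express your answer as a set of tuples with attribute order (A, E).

{(q, 2)}

Joining P and Q on C yields {(2, 12, s, q), (2, 2, s, q), (2, 34, s, q), (9, 1, u, z), (9, 1, x, m), (9, 5, u, z), (9, 5, x, m)}.
σ[C = E]: keep tuples satisfying C = E → {(2, 2, s, q)}
π_{G, E, A} gives {(s, 2, q)}.
Set difference of the two operands is {(s, 2, q)}.
π_{A, E} gives {(q, 2)}.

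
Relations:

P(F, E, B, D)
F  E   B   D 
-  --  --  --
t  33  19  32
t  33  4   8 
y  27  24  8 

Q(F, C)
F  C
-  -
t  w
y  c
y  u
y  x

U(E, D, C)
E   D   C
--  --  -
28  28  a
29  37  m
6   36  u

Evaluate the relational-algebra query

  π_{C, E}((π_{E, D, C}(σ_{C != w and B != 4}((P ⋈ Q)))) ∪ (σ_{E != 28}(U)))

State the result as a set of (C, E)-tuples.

{(c, 27), (m, 29), (u, 27), (u, 6), (x, 27)}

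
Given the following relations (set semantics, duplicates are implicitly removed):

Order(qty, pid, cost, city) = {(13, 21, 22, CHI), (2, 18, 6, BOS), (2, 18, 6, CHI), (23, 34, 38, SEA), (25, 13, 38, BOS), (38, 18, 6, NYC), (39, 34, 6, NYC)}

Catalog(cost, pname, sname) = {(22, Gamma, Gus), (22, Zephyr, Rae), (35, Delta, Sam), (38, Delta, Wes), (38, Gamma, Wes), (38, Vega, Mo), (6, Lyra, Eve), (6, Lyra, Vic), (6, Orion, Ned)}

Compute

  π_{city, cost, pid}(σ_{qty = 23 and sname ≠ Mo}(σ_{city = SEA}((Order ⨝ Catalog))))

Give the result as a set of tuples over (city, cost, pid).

Joining Order and Catalog on cost yields {(13, 21, 22, CHI, Gamma, Gus), (13, 21, 22, CHI, Zephyr, Rae), (2, 18, 6, BOS, Lyra, Eve), (2, 18, 6, BOS, Lyra, Vic), (2, 18, 6, BOS, Orion, Ned), (2, 18, 6, CHI, Lyra, Eve), (2, 18, 6, CHI, Lyra, Vic), (2, 18, 6, CHI, Orion, Ned), (23, 34, 38, SEA, Delta, Wes), (23, 34, 38, SEA, Gamma, Wes), (23, 34, 38, SEA, Vega, Mo), (25, 13, 38, BOS, Delta, Wes), (25, 13, 38, BOS, Gamma, Wes), (25, 13, 38, BOS, Vega, Mo), (38, 18, 6, NYC, Lyra, Eve), (38, 18, 6, NYC, Lyra, Vic), (38, 18, 6, NYC, Orion, Ned), (39, 34, 6, NYC, Lyra, Eve), (39, 34, 6, NYC, Lyra, Vic), (39, 34, 6, NYC, Orion, Ned)}.
Selection city = SEA: {(23, 34, 38, SEA, Delta, Wes), (23, 34, 38, SEA, Gamma, Wes), (23, 34, 38, SEA, Vega, Mo)}
Selection qty = 23 and sname ≠ Mo: {(23, 34, 38, SEA, Delta, Wes), (23, 34, 38, SEA, Gamma, Wes)}
π_{city, cost, pid} gives {(SEA, 38, 34)} (1 duplicate(s) eliminated).

{(SEA, 38, 34)}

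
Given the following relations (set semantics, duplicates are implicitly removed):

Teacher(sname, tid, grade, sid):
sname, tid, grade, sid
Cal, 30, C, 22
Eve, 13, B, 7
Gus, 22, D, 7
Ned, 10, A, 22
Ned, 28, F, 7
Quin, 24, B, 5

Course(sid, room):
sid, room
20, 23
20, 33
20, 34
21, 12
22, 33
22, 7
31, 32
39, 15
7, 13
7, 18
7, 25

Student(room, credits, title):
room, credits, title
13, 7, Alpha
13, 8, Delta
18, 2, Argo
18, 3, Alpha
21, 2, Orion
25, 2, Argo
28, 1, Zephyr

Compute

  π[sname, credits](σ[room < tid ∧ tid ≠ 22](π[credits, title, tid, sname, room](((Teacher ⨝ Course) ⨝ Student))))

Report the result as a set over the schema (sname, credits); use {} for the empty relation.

Teacher ⋈ Course (natural join on sid): {(Cal, 30, C, 22, 33), (Cal, 30, C, 22, 7), (Eve, 13, B, 7, 13), (Eve, 13, B, 7, 18), (Eve, 13, B, 7, 25), (Gus, 22, D, 7, 13), (Gus, 22, D, 7, 18), (Gus, 22, D, 7, 25), (Ned, 10, A, 22, 33), (Ned, 10, A, 22, 7), (Ned, 28, F, 7, 13), (Ned, 28, F, 7, 18), (Ned, 28, F, 7, 25)}
(Teacher ⨝ Course) ⋈ Student (natural join on room): {(Eve, 13, B, 7, 13, 7, Alpha), (Eve, 13, B, 7, 13, 8, Delta), (Eve, 13, B, 7, 18, 2, Argo), (Eve, 13, B, 7, 18, 3, Alpha), (Eve, 13, B, 7, 25, 2, Argo), (Gus, 22, D, 7, 13, 7, Alpha), (Gus, 22, D, 7, 13, 8, Delta), (Gus, 22, D, 7, 18, 2, Argo), (Gus, 22, D, 7, 18, 3, Alpha), (Gus, 22, D, 7, 25, 2, Argo), (Ned, 28, F, 7, 13, 7, Alpha), (Ned, 28, F, 7, 13, 8, Delta), (Ned, 28, F, 7, 18, 2, Argo), (Ned, 28, F, 7, 18, 3, Alpha), (Ned, 28, F, 7, 25, 2, Argo)}
π_{credits, title, tid, sname, room} gives {(2, Argo, 13, Eve, 18), (2, Argo, 13, Eve, 25), (2, Argo, 22, Gus, 18), (2, Argo, 22, Gus, 25), (2, Argo, 28, Ned, 18), (2, Argo, 28, Ned, 25), (3, Alpha, 13, Eve, 18), (3, Alpha, 22, Gus, 18), (3, Alpha, 28, Ned, 18), (7, Alpha, 13, Eve, 13), (7, Alpha, 22, Gus, 13), (7, Alpha, 28, Ned, 13), (8, Delta, 13, Eve, 13), (8, Delta, 22, Gus, 13), (8, Delta, 28, Ned, 13)}.
Selection room < tid ∧ tid ≠ 22: {(2, Argo, 28, Ned, 18), (2, Argo, 28, Ned, 25), (3, Alpha, 28, Ned, 18), (7, Alpha, 28, Ned, 13), (8, Delta, 28, Ned, 13)}
π_{sname, credits} gives {(Ned, 2), (Ned, 3), (Ned, 7), (Ned, 8)} (1 duplicate(s) eliminated).

{(Ned, 2), (Ned, 3), (Ned, 7), (Ned, 8)}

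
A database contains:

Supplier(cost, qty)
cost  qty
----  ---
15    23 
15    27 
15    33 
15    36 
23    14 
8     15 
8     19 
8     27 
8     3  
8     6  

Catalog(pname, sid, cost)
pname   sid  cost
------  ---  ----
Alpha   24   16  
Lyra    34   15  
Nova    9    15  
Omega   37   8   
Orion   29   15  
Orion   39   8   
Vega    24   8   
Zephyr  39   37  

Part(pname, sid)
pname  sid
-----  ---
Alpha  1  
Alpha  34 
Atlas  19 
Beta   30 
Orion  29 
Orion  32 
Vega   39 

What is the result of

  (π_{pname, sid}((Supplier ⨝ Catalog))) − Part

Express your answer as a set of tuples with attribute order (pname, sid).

Joining Supplier and Catalog on cost yields {(15, 23, Lyra, 34), (15, 23, Nova, 9), (15, 23, Orion, 29), (15, 27, Lyra, 34), (15, 27, Nova, 9), (15, 27, Orion, 29), (15, 33, Lyra, 34), (15, 33, Nova, 9), (15, 33, Orion, 29), (15, 36, Lyra, 34), (15, 36, Nova, 9), (15, 36, Orion, 29), (8, 15, Omega, 37), (8, 15, Orion, 39), (8, 15, Vega, 24), (8, 19, Omega, 37), (8, 19, Orion, 39), (8, 19, Vega, 24), (8, 27, Omega, 37), (8, 27, Orion, 39), (8, 27, Vega, 24), (8, 3, Omega, 37), (8, 3, Orion, 39), (8, 3, Vega, 24), (8, 6, Omega, 37), (8, 6, Orion, 39), (8, 6, Vega, 24)}.
π[pname, sid]: project onto (pname, sid) (21 duplicate(s) eliminated) → {(Lyra, 34), (Nova, 9), (Omega, 37), (Orion, 29), (Orion, 39), (Vega, 24)}
Taking the difference: {(Lyra, 34), (Nova, 9), (Omega, 37), (Orion, 39), (Vega, 24)}

{(Lyra, 34), (Nova, 9), (Omega, 37), (Orion, 39), (Vega, 24)}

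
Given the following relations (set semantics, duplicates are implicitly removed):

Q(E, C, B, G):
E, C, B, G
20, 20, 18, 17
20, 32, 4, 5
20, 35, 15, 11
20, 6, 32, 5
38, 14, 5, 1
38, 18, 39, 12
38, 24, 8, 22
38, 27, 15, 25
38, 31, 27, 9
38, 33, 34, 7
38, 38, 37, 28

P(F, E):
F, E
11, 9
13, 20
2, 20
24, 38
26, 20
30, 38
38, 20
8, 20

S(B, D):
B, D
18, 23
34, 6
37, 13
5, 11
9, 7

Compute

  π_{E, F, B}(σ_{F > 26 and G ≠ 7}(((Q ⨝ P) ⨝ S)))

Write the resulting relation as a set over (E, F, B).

Joining Q and P on E yields {(20, 20, 18, 17, 13), (20, 20, 18, 17, 2), (20, 20, 18, 17, 26), (20, 20, 18, 17, 38), (20, 20, 18, 17, 8), (20, 32, 4, 5, 13), (20, 32, 4, 5, 2), (20, 32, 4, 5, 26), (20, 32, 4, 5, 38), (20, 32, 4, 5, 8), (20, 35, 15, 11, 13), (20, 35, 15, 11, 2), (20, 35, 15, 11, 26), (20, 35, 15, 11, 38), (20, 35, 15, 11, 8), (20, 6, 32, 5, 13), (20, 6, 32, 5, 2), (20, 6, 32, 5, 26), (20, 6, 32, 5, 38), (20, 6, 32, 5, 8), (38, 14, 5, 1, 24), (38, 14, 5, 1, 30), (38, 18, 39, 12, 24), (38, 18, 39, 12, 30), (38, 24, 8, 22, 24), (38, 24, 8, 22, 30), (38, 27, 15, 25, 24), (38, 27, 15, 25, 30), (38, 31, 27, 9, 24), (38, 31, 27, 9, 30), (38, 33, 34, 7, 24), (38, 33, 34, 7, 30), (38, 38, 37, 28, 24), (38, 38, 37, 28, 30)}.
Joining (Q ⨝ P) and S on B yields {(20, 20, 18, 17, 13, 23), (20, 20, 18, 17, 2, 23), (20, 20, 18, 17, 26, 23), (20, 20, 18, 17, 38, 23), (20, 20, 18, 17, 8, 23), (38, 14, 5, 1, 24, 11), (38, 14, 5, 1, 30, 11), (38, 33, 34, 7, 24, 6), (38, 33, 34, 7, 30, 6), (38, 38, 37, 28, 24, 13), (38, 38, 37, 28, 30, 13)}.
Selection F > 26 and G ≠ 7: {(20, 20, 18, 17, 38, 23), (38, 14, 5, 1, 30, 11), (38, 38, 37, 28, 30, 13)}
π[E, F, B]: project onto (E, F, B) → {(20, 38, 18), (38, 30, 37), (38, 30, 5)}

{(20, 38, 18), (38, 30, 37), (38, 30, 5)}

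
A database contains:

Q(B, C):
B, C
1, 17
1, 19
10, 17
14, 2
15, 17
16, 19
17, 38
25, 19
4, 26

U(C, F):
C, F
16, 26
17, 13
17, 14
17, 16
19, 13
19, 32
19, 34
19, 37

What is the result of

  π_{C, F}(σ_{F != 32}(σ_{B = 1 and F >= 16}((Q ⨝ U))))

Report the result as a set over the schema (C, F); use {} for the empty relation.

Joining Q and U on C yields {(1, 17, 13), (1, 17, 14), (1, 17, 16), (1, 19, 13), (1, 19, 32), (1, 19, 34), (1, 19, 37), (10, 17, 13), (10, 17, 14), (10, 17, 16), (15, 17, 13), (15, 17, 14), (15, 17, 16), (16, 19, 13), (16, 19, 32), (16, 19, 34), (16, 19, 37), (25, 19, 13), (25, 19, 32), (25, 19, 34), (25, 19, 37)}.
Filtering on B = 1 and F >= 16 leaves {(1, 17, 16), (1, 19, 32), (1, 19, 34), (1, 19, 37)}.
Filtering on F != 32 leaves {(1, 17, 16), (1, 19, 34), (1, 19, 37)}.
Projecting to C, F: {(17, 16), (19, 34), (19, 37)}

{(17, 16), (19, 34), (19, 37)}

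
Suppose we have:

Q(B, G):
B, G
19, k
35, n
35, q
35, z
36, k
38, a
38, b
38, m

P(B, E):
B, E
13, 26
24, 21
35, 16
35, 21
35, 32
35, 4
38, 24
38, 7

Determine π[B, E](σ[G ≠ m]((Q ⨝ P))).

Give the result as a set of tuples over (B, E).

Q ⋈ P (natural join on B): {(35, n, 16), (35, n, 21), (35, n, 32), (35, n, 4), (35, q, 16), (35, q, 21), (35, q, 32), (35, q, 4), (35, z, 16), (35, z, 21), (35, z, 32), (35, z, 4), (38, a, 24), (38, a, 7), (38, b, 24), (38, b, 7), (38, m, 24), (38, m, 7)}
Filtering on G ≠ m leaves {(35, n, 16), (35, n, 21), (35, n, 32), (35, n, 4), (35, q, 16), (35, q, 21), (35, q, 32), (35, q, 4), (35, z, 16), (35, z, 21), (35, z, 32), (35, z, 4), (38, a, 24), (38, a, 7), (38, b, 24), (38, b, 7)}.
π_{B, E} gives {(35, 16), (35, 21), (35, 32), (35, 4), (38, 24), (38, 7)} (10 duplicate(s) eliminated).

{(35, 16), (35, 21), (35, 32), (35, 4), (38, 24), (38, 7)}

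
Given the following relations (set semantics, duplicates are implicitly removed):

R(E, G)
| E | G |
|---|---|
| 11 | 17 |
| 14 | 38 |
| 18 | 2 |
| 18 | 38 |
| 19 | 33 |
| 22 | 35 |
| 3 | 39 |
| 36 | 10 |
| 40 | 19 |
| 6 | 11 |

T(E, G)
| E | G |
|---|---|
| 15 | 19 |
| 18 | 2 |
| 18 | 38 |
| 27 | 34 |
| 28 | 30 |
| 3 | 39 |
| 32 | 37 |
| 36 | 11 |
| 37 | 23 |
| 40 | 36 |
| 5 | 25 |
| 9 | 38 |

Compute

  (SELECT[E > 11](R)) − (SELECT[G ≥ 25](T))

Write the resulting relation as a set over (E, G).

σ[E > 11]: keep tuples satisfying E > 11 → {(14, 38), (18, 2), (18, 38), (19, 33), (22, 35), (36, 10), (40, 19)}
σ[G ≥ 25]: keep tuples satisfying G ≥ 25 → {(18, 38), (27, 34), (28, 30), (3, 39), (32, 37), (40, 36), (5, 25), (9, 38)}
Difference: {(14, 38), (18, 2), (18, 38), (19, 33), (22, 35), (36, 10), (40, 19)} with {(18, 38), (27, 34), (28, 30), (3, 39), (32, 37), (40, 36), (5, 25), (9, 38)} → {(14, 38), (18, 2), (19, 33), (22, 35), (36, 10), (40, 19)}

{(14, 38), (18, 2), (19, 33), (22, 35), (36, 10), (40, 19)}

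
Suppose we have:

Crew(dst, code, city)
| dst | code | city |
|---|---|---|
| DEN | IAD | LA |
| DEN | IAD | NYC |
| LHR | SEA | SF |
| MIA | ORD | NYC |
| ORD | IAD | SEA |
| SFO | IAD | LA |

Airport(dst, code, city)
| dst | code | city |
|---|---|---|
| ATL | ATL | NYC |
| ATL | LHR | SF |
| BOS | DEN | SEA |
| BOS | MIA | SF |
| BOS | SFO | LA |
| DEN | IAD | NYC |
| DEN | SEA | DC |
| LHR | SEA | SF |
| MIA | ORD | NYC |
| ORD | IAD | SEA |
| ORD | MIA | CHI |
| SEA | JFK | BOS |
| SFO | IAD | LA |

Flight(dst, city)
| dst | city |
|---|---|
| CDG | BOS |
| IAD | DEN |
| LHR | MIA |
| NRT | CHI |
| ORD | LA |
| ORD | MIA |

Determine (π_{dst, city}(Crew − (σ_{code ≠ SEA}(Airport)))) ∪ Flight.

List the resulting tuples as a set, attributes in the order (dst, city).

{(CDG, BOS), (DEN, LA), (IAD, DEN), (LHR, MIA), (LHR, SF), (NRT, CHI), (ORD, LA), (ORD, MIA)}

Apply σ_{code ≠ SEA}; surviving tuples: {(ATL, ATL, NYC), (ATL, LHR, SF), (BOS, DEN, SEA), (BOS, MIA, SF), (BOS, SFO, LA), (DEN, IAD, NYC), (MIA, ORD, NYC), (ORD, IAD, SEA), (ORD, MIA, CHI), (SEA, JFK, BOS), (SFO, IAD, LA)}
Difference: {(DEN, IAD, LA), (DEN, IAD, NYC), (LHR, SEA, SF), (MIA, ORD, NYC), (ORD, IAD, SEA), (SFO, IAD, LA)} with {(ATL, ATL, NYC), (ATL, LHR, SF), (BOS, DEN, SEA), (BOS, MIA, SF), (BOS, SFO, LA), (DEN, IAD, NYC), (MIA, ORD, NYC), (ORD, IAD, SEA), (ORD, MIA, CHI), (SEA, JFK, BOS), (SFO, IAD, LA)} → {(DEN, IAD, LA), (LHR, SEA, SF)}
Keep only column(s) dst, city: {(DEN, LA), (LHR, SF)}
Union: {(DEN, LA), (LHR, SF)} with {(CDG, BOS), (IAD, DEN), (LHR, MIA), (NRT, CHI), (ORD, LA), (ORD, MIA)} → {(CDG, BOS), (DEN, LA), (IAD, DEN), (LHR, MIA), (LHR, SF), (NRT, CHI), (ORD, LA), (ORD, MIA)}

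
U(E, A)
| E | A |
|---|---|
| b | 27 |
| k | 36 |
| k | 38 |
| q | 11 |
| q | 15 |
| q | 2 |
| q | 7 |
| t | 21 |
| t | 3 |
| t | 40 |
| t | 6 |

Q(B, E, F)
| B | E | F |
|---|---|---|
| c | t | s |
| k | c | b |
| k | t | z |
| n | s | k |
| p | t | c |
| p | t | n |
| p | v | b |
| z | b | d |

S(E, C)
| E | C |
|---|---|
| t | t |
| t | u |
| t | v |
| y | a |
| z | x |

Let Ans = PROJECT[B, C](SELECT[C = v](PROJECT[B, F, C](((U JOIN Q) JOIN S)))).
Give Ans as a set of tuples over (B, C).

U ⋈ Q (natural join on E): {(b, 27, z, d), (t, 21, c, s), (t, 21, k, z), (t, 21, p, c), (t, 21, p, n), (t, 3, c, s), (t, 3, k, z), (t, 3, p, c), (t, 3, p, n), (t, 40, c, s), (t, 40, k, z), (t, 40, p, c), (t, 40, p, n), (t, 6, c, s), (t, 6, k, z), (t, 6, p, c), (t, 6, p, n)}
(U JOIN Q) ⋈ S (natural join on E): {(t, 21, c, s, t), (t, 21, c, s, u), (t, 21, c, s, v), (t, 21, k, z, t), (t, 21, k, z, u), (t, 21, k, z, v), (t, 21, p, c, t), (t, 21, p, c, u), (t, 21, p, c, v), (t, 21, p, n, t), (t, 21, p, n, u), (t, 21, p, n, v), (t, 3, c, s, t), (t, 3, c, s, u), (t, 3, c, s, v), (t, 3, k, z, t), (t, 3, k, z, u), (t, 3, k, z, v), (t, 3, p, c, t), (t, 3, p, c, u), (t, 3, p, c, v), (t, 3, p, n, t), (t, 3, p, n, u), (t, 3, p, n, v), (t, 40, c, s, t), (t, 40, c, s, u), (t, 40, c, s, v), (t, 40, k, z, t), (t, 40, k, z, u), (t, 40, k, z, v), (t, 40, p, c, t), (t, 40, p, c, u), (t, 40, p, c, v), (t, 40, p, n, t), (t, 40, p, n, u), (t, 40, p, n, v), (t, 6, c, s, t), (t, 6, c, s, u), (t, 6, c, s, v), (t, 6, k, z, t), (t, 6, k, z, u), (t, 6, k, z, v), (t, 6, p, c, t), (t, 6, p, c, u), (t, 6, p, c, v), (t, 6, p, n, t), (t, 6, p, n, u), (t, 6, p, n, v)}
π[B, F, C]: project onto (B, F, C) (36 duplicate(s) eliminated) → {(c, s, t), (c, s, u), (c, s, v), (k, z, t), (k, z, u), (k, z, v), (p, c, t), (p, c, u), (p, c, v), (p, n, t), (p, n, u), (p, n, v)}
σ[C = v]: keep tuples satisfying C = v → {(c, s, v), (k, z, v), (p, c, v), (p, n, v)}
π[B, C]: project onto (B, C) (1 duplicate(s) eliminated) → {(c, v), (k, v), (p, v)}

{(c, v), (k, v), (p, v)}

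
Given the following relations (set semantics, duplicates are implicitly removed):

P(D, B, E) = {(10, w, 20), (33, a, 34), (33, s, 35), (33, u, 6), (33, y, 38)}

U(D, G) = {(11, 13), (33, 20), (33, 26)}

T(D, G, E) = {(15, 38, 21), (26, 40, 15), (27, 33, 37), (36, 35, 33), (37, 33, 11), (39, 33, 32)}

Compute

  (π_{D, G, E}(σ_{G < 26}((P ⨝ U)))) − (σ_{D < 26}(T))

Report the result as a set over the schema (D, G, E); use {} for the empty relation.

{(33, 20, 34), (33, 20, 35), (33, 20, 38), (33, 20, 6)}

P ⋈ U (natural join on D): {(33, a, 34, 20), (33, a, 34, 26), (33, s, 35, 20), (33, s, 35, 26), (33, u, 6, 20), (33, u, 6, 26), (33, y, 38, 20), (33, y, 38, 26)}
Apply σ_{G < 26}; surviving tuples: {(33, a, 34, 20), (33, s, 35, 20), (33, u, 6, 20), (33, y, 38, 20)}
Keep only column(s) D, G, E: {(33, 20, 34), (33, 20, 35), (33, 20, 38), (33, 20, 6)}
Apply σ_{D < 26}; surviving tuples: {(15, 38, 21)}
Set difference of the two operands is {(33, 20, 34), (33, 20, 35), (33, 20, 38), (33, 20, 6)}.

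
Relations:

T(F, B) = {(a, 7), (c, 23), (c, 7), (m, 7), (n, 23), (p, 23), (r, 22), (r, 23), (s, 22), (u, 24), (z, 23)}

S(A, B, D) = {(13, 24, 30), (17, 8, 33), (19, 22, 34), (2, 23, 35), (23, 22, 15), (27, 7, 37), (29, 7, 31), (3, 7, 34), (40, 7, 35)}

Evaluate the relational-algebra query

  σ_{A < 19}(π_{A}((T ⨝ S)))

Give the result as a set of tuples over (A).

Natural join on B: {(a, 7, 27, 37), (a, 7, 29, 31), (a, 7, 3, 34), (a, 7, 40, 35), (c, 23, 2, 35), (c, 7, 27, 37), (c, 7, 29, 31), (c, 7, 3, 34), (c, 7, 40, 35), (m, 7, 27, 37), (m, 7, 29, 31), (m, 7, 3, 34), (m, 7, 40, 35), (n, 23, 2, 35), (p, 23, 2, 35), (r, 22, 19, 34), (r, 22, 23, 15), (r, 23, 2, 35), (s, 22, 19, 34), (s, 22, 23, 15), (u, 24, 13, 30), (z, 23, 2, 35)}
π_{A} gives {13, 19, 2, 23, 27, 29, 3, 40} (14 duplicate(s) eliminated).
Filtering on A < 19 leaves {13, 2, 3}.

{13, 2, 3}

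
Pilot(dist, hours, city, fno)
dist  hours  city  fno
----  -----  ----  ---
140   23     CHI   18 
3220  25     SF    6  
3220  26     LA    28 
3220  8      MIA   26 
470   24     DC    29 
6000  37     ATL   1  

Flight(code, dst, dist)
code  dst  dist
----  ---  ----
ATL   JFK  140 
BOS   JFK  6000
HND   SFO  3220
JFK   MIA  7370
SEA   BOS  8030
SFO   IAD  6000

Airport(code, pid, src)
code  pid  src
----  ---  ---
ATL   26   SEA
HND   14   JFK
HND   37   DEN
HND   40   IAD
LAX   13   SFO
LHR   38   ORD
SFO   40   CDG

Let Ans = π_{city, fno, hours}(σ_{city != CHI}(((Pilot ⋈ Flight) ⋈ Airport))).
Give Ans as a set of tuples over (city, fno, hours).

{(ATL, 1, 37), (LA, 28, 26), (MIA, 26, 8), (SF, 6, 25)}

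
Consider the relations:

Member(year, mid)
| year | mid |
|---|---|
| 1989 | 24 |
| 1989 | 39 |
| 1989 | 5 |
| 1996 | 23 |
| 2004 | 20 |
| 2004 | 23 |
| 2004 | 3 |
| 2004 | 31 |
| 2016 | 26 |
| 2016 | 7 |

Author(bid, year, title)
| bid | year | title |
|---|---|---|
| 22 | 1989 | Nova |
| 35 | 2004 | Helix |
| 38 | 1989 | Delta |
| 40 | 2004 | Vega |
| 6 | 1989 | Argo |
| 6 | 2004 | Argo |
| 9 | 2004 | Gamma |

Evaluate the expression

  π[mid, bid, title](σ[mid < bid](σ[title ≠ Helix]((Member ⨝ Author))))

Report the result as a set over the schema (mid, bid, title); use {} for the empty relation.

{(20, 40, Vega), (23, 40, Vega), (24, 38, Delta), (3, 40, Vega), (3, 6, Argo), (3, 9, Gamma), (31, 40, Vega), (5, 22, Nova), (5, 38, Delta), (5, 6, Argo)}

Joining Member and Author on year yields {(1989, 24, 22, Nova), (1989, 24, 38, Delta), (1989, 24, 6, Argo), (1989, 39, 22, Nova), (1989, 39, 38, Delta), (1989, 39, 6, Argo), (1989, 5, 22, Nova), (1989, 5, 38, Delta), (1989, 5, 6, Argo), (2004, 20, 35, Helix), (2004, 20, 40, Vega), (2004, 20, 6, Argo), (2004, 20, 9, Gamma), (2004, 23, 35, Helix), (2004, 23, 40, Vega), (2004, 23, 6, Argo), (2004, 23, 9, Gamma), (2004, 3, 35, Helix), (2004, 3, 40, Vega), (2004, 3, 6, Argo), (2004, 3, 9, Gamma), (2004, 31, 35, Helix), (2004, 31, 40, Vega), (2004, 31, 6, Argo), (2004, 31, 9, Gamma)}.
Selection title ≠ Helix: {(1989, 24, 22, Nova), (1989, 24, 38, Delta), (1989, 24, 6, Argo), (1989, 39, 22, Nova), (1989, 39, 38, Delta), (1989, 39, 6, Argo), (1989, 5, 22, Nova), (1989, 5, 38, Delta), (1989, 5, 6, Argo), (2004, 20, 40, Vega), (2004, 20, 6, Argo), (2004, 20, 9, Gamma), (2004, 23, 40, Vega), (2004, 23, 6, Argo), (2004, 23, 9, Gamma), (2004, 3, 40, Vega), (2004, 3, 6, Argo), (2004, 3, 9, Gamma), (2004, 31, 40, Vega), (2004, 31, 6, Argo), (2004, 31, 9, Gamma)}
Selection mid < bid: {(1989, 24, 38, Delta), (1989, 5, 22, Nova), (1989, 5, 38, Delta), (1989, 5, 6, Argo), (2004, 20, 40, Vega), (2004, 23, 40, Vega), (2004, 3, 40, Vega), (2004, 3, 6, Argo), (2004, 3, 9, Gamma), (2004, 31, 40, Vega)}
Keep only column(s) mid, bid, title: {(20, 40, Vega), (23, 40, Vega), (24, 38, Delta), (3, 40, Vega), (3, 6, Argo), (3, 9, Gamma), (31, 40, Vega), (5, 22, Nova), (5, 38, Delta), (5, 6, Argo)}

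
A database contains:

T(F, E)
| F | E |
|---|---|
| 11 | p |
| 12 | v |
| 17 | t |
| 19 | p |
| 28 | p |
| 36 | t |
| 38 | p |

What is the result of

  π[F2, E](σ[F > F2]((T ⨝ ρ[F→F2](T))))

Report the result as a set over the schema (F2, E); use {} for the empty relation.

{(11, p), (17, t), (19, p), (28, p)}

ρ[F→F2]: schema becomes (F2, E); tuples unchanged.
T ⋈ ρ[F→F2](T) (natural join on E): {(11, p, 11), (11, p, 19), (11, p, 28), (11, p, 38), (12, v, 12), (17, t, 17), (17, t, 36), (19, p, 11), (19, p, 19), (19, p, 28), (19, p, 38), (28, p, 11), (28, p, 19), (28, p, 28), (28, p, 38), (36, t, 17), (36, t, 36), (38, p, 11), (38, p, 19), (38, p, 28), (38, p, 38)}
Apply σ_{F > F2}; surviving tuples: {(19, p, 11), (28, p, 11), (28, p, 19), (36, t, 17), (38, p, 11), (38, p, 19), (38, p, 28)}
Projecting to F2, E (3 duplicate(s) eliminated): {(11, p), (17, t), (19, p), (28, p)}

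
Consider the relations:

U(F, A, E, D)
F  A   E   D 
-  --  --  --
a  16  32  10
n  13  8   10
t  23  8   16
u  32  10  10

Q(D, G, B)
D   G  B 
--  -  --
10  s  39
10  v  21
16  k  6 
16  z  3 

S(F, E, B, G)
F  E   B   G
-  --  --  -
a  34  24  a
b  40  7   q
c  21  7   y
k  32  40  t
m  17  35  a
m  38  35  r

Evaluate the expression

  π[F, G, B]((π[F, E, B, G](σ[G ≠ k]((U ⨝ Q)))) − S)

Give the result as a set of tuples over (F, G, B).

U ⋈ Q (natural join on D): {(a, 16, 32, 10, s, 39), (a, 16, 32, 10, v, 21), (n, 13, 8, 10, s, 39), (n, 13, 8, 10, v, 21), (t, 23, 8, 16, k, 6), (t, 23, 8, 16, z, 3), (u, 32, 10, 10, s, 39), (u, 32, 10, 10, v, 21)}
Apply σ_{G ≠ k}; surviving tuples: {(a, 16, 32, 10, s, 39), (a, 16, 32, 10, v, 21), (n, 13, 8, 10, s, 39), (n, 13, 8, 10, v, 21), (t, 23, 8, 16, z, 3), (u, 32, 10, 10, s, 39), (u, 32, 10, 10, v, 21)}
Projecting to F, E, B, G: {(a, 32, 21, v), (a, 32, 39, s), (n, 8, 21, v), (n, 8, 39, s), (t, 8, 3, z), (u, 10, 21, v), (u, 10, 39, s)}
Taking the difference: {(a, 32, 21, v), (a, 32, 39, s), (n, 8, 21, v), (n, 8, 39, s), (t, 8, 3, z), (u, 10, 21, v), (u, 10, 39, s)}
Projecting to F, G, B: {(a, s, 39), (a, v, 21), (n, s, 39), (n, v, 21), (t, z, 3), (u, s, 39), (u, v, 21)}

{(a, s, 39), (a, v, 21), (n, s, 39), (n, v, 21), (t, z, 3), (u, s, 39), (u, v, 21)}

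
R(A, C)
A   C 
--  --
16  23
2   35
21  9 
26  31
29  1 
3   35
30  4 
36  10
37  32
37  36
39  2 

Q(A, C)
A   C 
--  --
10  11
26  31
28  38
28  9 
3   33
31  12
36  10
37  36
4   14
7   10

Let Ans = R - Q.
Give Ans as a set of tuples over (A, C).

{(16, 23), (2, 35), (21, 9), (29, 1), (3, 35), (30, 4), (37, 32), (39, 2)}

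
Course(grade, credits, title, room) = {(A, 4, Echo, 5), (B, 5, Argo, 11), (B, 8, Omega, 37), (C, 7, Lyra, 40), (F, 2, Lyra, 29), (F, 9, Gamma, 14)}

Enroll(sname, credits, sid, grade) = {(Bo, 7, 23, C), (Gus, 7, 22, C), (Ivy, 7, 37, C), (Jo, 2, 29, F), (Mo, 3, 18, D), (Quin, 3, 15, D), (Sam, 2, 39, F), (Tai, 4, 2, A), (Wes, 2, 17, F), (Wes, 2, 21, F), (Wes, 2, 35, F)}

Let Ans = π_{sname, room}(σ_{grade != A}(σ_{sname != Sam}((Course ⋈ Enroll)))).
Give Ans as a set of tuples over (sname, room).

Natural join on grade, credits: {(A, 4, Echo, 5, Tai, 2), (C, 7, Lyra, 40, Bo, 23), (C, 7, Lyra, 40, Gus, 22), (C, 7, Lyra, 40, Ivy, 37), (F, 2, Lyra, 29, Jo, 29), (F, 2, Lyra, 29, Sam, 39), (F, 2, Lyra, 29, Wes, 17), (F, 2, Lyra, 29, Wes, 21), (F, 2, Lyra, 29, Wes, 35)}
Filtering on sname != Sam leaves {(A, 4, Echo, 5, Tai, 2), (C, 7, Lyra, 40, Bo, 23), (C, 7, Lyra, 40, Gus, 22), (C, 7, Lyra, 40, Ivy, 37), (F, 2, Lyra, 29, Jo, 29), (F, 2, Lyra, 29, Wes, 17), (F, 2, Lyra, 29, Wes, 21), (F, 2, Lyra, 29, Wes, 35)}.
Filtering on grade != A leaves {(C, 7, Lyra, 40, Bo, 23), (C, 7, Lyra, 40, Gus, 22), (C, 7, Lyra, 40, Ivy, 37), (F, 2, Lyra, 29, Jo, 29), (F, 2, Lyra, 29, Wes, 17), (F, 2, Lyra, 29, Wes, 21), (F, 2, Lyra, 29, Wes, 35)}.
π[sname, room]: project onto (sname, room) (2 duplicate(s) eliminated) → {(Bo, 40), (Gus, 40), (Ivy, 40), (Jo, 29), (Wes, 29)}

{(Bo, 40), (Gus, 40), (Ivy, 40), (Jo, 29), (Wes, 29)}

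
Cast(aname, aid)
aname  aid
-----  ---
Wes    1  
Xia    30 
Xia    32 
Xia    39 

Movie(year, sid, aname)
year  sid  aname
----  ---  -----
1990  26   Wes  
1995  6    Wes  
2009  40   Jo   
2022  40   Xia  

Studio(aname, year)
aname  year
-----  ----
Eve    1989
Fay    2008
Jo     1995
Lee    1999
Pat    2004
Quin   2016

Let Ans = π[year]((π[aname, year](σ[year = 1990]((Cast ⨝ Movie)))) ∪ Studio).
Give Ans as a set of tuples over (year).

Joining Cast and Movie on aname yields {(Wes, 1, 1990, 26), (Wes, 1, 1995, 6), (Xia, 30, 2022, 40), (Xia, 32, 2022, 40), (Xia, 39, 2022, 40)}.
σ[year = 1990]: keep tuples satisfying year = 1990 → {(Wes, 1, 1990, 26)}
π[aname, year]: project onto (aname, year) → {(Wes, 1990)}
Set union of the two operands is {(Eve, 1989), (Fay, 2008), (Jo, 1995), (Lee, 1999), (Pat, 2004), (Quin, 2016), (Wes, 1990)}.
π[year]: project onto (year) → {1989, 1990, 1995, 1999, 2004, 2008, 2016}

{1989, 1990, 1995, 1999, 2004, 2008, 2016}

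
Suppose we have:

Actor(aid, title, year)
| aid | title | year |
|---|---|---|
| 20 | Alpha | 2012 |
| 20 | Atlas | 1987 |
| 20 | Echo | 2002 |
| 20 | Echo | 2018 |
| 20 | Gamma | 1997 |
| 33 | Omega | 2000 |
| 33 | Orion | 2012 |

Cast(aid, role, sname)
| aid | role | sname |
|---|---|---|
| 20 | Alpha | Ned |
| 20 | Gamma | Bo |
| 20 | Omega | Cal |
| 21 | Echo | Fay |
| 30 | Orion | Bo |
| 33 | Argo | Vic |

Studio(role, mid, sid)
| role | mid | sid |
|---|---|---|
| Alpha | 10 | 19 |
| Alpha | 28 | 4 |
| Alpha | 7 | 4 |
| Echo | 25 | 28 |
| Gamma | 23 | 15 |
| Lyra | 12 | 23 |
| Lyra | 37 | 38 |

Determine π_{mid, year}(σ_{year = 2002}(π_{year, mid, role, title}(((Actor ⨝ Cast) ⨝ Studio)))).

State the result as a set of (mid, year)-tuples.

{(10, 2002), (23, 2002), (28, 2002), (7, 2002)}

Joining Actor and Cast on aid yields {(20, Alpha, 2012, Alpha, Ned), (20, Alpha, 2012, Gamma, Bo), (20, Alpha, 2012, Omega, Cal), (20, Atlas, 1987, Alpha, Ned), (20, Atlas, 1987, Gamma, Bo), (20, Atlas, 1987, Omega, Cal), (20, Echo, 2002, Alpha, Ned), (20, Echo, 2002, Gamma, Bo), (20, Echo, 2002, Omega, Cal), (20, Echo, 2018, Alpha, Ned), (20, Echo, 2018, Gamma, Bo), (20, Echo, 2018, Omega, Cal), (20, Gamma, 1997, Alpha, Ned), (20, Gamma, 1997, Gamma, Bo), (20, Gamma, 1997, Omega, Cal), (33, Omega, 2000, Argo, Vic), (33, Orion, 2012, Argo, Vic)}.
Joining (Actor ⨝ Cast) and Studio on role yields {(20, Alpha, 2012, Alpha, Ned, 10, 19), (20, Alpha, 2012, Alpha, Ned, 28, 4), (20, Alpha, 2012, Alpha, Ned, 7, 4), (20, Alpha, 2012, Gamma, Bo, 23, 15), (20, Atlas, 1987, Alpha, Ned, 10, 19), (20, Atlas, 1987, Alpha, Ned, 28, 4), (20, Atlas, 1987, Alpha, Ned, 7, 4), (20, Atlas, 1987, Gamma, Bo, 23, 15), (20, Echo, 2002, Alpha, Ned, 10, 19), (20, Echo, 2002, Alpha, Ned, 28, 4), (20, Echo, 2002, Alpha, Ned, 7, 4), (20, Echo, 2002, Gamma, Bo, 23, 15), (20, Echo, 2018, Alpha, Ned, 10, 19), (20, Echo, 2018, Alpha, Ned, 28, 4), (20, Echo, 2018, Alpha, Ned, 7, 4), (20, Echo, 2018, Gamma, Bo, 23, 15), (20, Gamma, 1997, Alpha, Ned, 10, 19), (20, Gamma, 1997, Alpha, Ned, 28, 4), (20, Gamma, 1997, Alpha, Ned, 7, 4), (20, Gamma, 1997, Gamma, Bo, 23, 15)}.
Keep only column(s) year, mid, role, title: {(1987, 10, Alpha, Atlas), (1987, 23, Gamma, Atlas), (1987, 28, Alpha, Atlas), (1987, 7, Alpha, Atlas), (1997, 10, Alpha, Gamma), (1997, 23, Gamma, Gamma), (1997, 28, Alpha, Gamma), (1997, 7, Alpha, Gamma), (2002, 10, Alpha, Echo), (2002, 23, Gamma, Echo), (2002, 28, Alpha, Echo), (2002, 7, Alpha, Echo), (2012, 10, Alpha, Alpha), (2012, 23, Gamma, Alpha), (2012, 28, Alpha, Alpha), (2012, 7, Alpha, Alpha), (2018, 10, Alpha, Echo), (2018, 23, Gamma, Echo), (2018, 28, Alpha, Echo), (2018, 7, Alpha, Echo)}
Filtering on year = 2002 leaves {(2002, 10, Alpha, Echo), (2002, 23, Gamma, Echo), (2002, 28, Alpha, Echo), (2002, 7, Alpha, Echo)}.
Keep only column(s) mid, year: {(10, 2002), (23, 2002), (28, 2002), (7, 2002)}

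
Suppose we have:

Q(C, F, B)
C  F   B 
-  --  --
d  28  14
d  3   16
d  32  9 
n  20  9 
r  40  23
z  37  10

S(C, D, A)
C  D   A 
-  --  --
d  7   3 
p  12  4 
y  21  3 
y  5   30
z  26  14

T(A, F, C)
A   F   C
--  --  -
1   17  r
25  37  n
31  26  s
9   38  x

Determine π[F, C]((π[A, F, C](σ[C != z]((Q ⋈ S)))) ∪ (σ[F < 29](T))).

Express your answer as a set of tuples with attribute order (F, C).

{(17, r), (26, s), (28, d), (3, d), (32, d)}

Natural join on C: {(d, 28, 14, 7, 3), (d, 3, 16, 7, 3), (d, 32, 9, 7, 3), (z, 37, 10, 26, 14)}
Filtering on C != z leaves {(d, 28, 14, 7, 3), (d, 3, 16, 7, 3), (d, 32, 9, 7, 3)}.
π_{A, F, C} gives {(3, 28, d), (3, 3, d), (3, 32, d)}.
Filtering on F < 29 leaves {(1, 17, r), (31, 26, s)}.
Taking the union: {(1, 17, r), (3, 28, d), (3, 3, d), (3, 32, d), (31, 26, s)}
π_{F, C} gives {(17, r), (26, s), (28, d), (3, d), (32, d)}.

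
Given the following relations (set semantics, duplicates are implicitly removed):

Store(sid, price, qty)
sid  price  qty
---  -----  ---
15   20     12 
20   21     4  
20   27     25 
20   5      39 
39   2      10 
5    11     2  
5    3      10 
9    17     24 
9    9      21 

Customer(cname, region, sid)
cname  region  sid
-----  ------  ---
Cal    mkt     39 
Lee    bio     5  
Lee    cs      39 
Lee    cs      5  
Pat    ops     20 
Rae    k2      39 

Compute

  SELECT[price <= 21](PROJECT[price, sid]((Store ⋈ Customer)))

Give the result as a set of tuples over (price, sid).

Store ⋈ Customer (natural join on sid): {(20, 21, 4, Pat, ops), (20, 27, 25, Pat, ops), (20, 5, 39, Pat, ops), (39, 2, 10, Cal, mkt), (39, 2, 10, Lee, cs), (39, 2, 10, Rae, k2), (5, 11, 2, Lee, bio), (5, 11, 2, Lee, cs), (5, 3, 10, Lee, bio), (5, 3, 10, Lee, cs)}
π[price, sid]: project onto (price, sid) (4 duplicate(s) eliminated) → {(11, 5), (2, 39), (21, 20), (27, 20), (3, 5), (5, 20)}
Apply σ_{price <= 21}; surviving tuples: {(11, 5), (2, 39), (21, 20), (3, 5), (5, 20)}

{(11, 5), (2, 39), (21, 20), (3, 5), (5, 20)}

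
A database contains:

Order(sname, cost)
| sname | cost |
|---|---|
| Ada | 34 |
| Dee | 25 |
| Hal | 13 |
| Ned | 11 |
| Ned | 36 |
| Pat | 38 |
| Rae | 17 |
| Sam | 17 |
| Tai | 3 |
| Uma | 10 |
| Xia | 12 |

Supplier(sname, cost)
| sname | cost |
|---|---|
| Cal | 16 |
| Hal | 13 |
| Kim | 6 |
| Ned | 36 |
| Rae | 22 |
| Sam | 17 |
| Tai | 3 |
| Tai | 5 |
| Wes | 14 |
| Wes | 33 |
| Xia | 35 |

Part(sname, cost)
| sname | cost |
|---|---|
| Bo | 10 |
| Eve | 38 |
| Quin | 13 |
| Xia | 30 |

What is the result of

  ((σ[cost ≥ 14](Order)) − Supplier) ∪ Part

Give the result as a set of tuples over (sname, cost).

Filtering on cost ≥ 14 leaves {(Ada, 34), (Dee, 25), (Ned, 36), (Pat, 38), (Rae, 17), (Sam, 17)}.
Taking the difference: {(Ada, 34), (Dee, 25), (Pat, 38), (Rae, 17)}
Taking the union: {(Ada, 34), (Bo, 10), (Dee, 25), (Eve, 38), (Pat, 38), (Quin, 13), (Rae, 17), (Xia, 30)}

{(Ada, 34), (Bo, 10), (Dee, 25), (Eve, 38), (Pat, 38), (Quin, 13), (Rae, 17), (Xia, 30)}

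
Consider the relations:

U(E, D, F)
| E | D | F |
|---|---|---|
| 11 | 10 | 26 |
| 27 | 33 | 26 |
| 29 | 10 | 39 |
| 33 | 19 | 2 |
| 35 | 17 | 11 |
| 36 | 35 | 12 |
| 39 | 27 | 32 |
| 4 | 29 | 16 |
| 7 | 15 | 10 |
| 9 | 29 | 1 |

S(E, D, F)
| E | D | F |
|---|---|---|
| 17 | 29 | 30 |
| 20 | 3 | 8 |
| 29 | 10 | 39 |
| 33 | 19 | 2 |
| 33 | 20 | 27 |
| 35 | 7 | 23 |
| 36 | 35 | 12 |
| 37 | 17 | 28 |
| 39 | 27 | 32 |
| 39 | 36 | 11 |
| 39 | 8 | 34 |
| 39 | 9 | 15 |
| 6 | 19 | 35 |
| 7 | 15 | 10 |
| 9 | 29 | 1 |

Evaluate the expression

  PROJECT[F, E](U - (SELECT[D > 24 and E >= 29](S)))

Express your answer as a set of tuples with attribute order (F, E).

{(1, 9), (10, 7), (11, 35), (16, 4), (2, 33), (26, 11), (26, 27), (39, 29)}

Selection D > 24 and E >= 29: {(36, 35, 12), (39, 27, 32), (39, 36, 11)}
Taking the difference: {(11, 10, 26), (27, 33, 26), (29, 10, 39), (33, 19, 2), (35, 17, 11), (4, 29, 16), (7, 15, 10), (9, 29, 1)}
Keep only column(s) F, E: {(1, 9), (10, 7), (11, 35), (16, 4), (2, 33), (26, 11), (26, 27), (39, 29)}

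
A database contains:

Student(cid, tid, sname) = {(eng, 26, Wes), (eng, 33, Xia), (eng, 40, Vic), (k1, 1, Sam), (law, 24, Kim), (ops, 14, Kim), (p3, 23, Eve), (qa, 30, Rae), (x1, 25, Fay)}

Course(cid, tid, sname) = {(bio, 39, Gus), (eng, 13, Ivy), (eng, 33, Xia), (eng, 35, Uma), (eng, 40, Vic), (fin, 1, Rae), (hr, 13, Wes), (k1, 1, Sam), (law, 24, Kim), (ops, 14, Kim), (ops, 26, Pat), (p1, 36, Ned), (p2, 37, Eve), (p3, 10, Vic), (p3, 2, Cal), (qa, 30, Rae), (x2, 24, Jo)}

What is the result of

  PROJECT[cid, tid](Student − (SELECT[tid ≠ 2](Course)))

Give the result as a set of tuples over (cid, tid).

{(eng, 26), (p3, 23), (x1, 25)}

σ[tid ≠ 2]: keep tuples satisfying tid ≠ 2 → {(bio, 39, Gus), (eng, 13, Ivy), (eng, 33, Xia), (eng, 35, Uma), (eng, 40, Vic), (fin, 1, Rae), (hr, 13, Wes), (k1, 1, Sam), (law, 24, Kim), (ops, 14, Kim), (ops, 26, Pat), (p1, 36, Ned), (p2, 37, Eve), (p3, 10, Vic), (qa, 30, Rae), (x2, 24, Jo)}
Difference: {(eng, 26, Wes), (eng, 33, Xia), (eng, 40, Vic), (k1, 1, Sam), (law, 24, Kim), (ops, 14, Kim), (p3, 23, Eve), (qa, 30, Rae), (x1, 25, Fay)} with {(bio, 39, Gus), (eng, 13, Ivy), (eng, 33, Xia), (eng, 35, Uma), (eng, 40, Vic), (fin, 1, Rae), (hr, 13, Wes), (k1, 1, Sam), (law, 24, Kim), (ops, 14, Kim), (ops, 26, Pat), (p1, 36, Ned), (p2, 37, Eve), (p3, 10, Vic), (qa, 30, Rae), (x2, 24, Jo)} → {(eng, 26, Wes), (p3, 23, Eve), (x1, 25, Fay)}
Projecting to cid, tid: {(eng, 26), (p3, 23), (x1, 25)}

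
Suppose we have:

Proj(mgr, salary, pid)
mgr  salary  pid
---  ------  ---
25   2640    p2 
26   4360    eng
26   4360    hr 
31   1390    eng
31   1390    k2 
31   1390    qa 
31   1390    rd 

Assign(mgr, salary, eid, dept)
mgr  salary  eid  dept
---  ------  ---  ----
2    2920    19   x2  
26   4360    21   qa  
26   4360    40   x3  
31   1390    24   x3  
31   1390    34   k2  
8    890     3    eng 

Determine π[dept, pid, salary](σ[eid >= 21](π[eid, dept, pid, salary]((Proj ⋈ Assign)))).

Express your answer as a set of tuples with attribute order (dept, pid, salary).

{(k2, eng, 1390), (k2, k2, 1390), (k2, qa, 1390), (k2, rd, 1390), (qa, eng, 4360), (qa, hr, 4360), (x3, eng, 1390), (x3, eng, 4360), (x3, hr, 4360), (x3, k2, 1390), (x3, qa, 1390), (x3, rd, 1390)}

Joining Proj and Assign on mgr, salary yields {(26, 4360, eng, 21, qa), (26, 4360, eng, 40, x3), (26, 4360, hr, 21, qa), (26, 4360, hr, 40, x3), (31, 1390, eng, 24, x3), (31, 1390, eng, 34, k2), (31, 1390, k2, 24, x3), (31, 1390, k2, 34, k2), (31, 1390, qa, 24, x3), (31, 1390, qa, 34, k2), (31, 1390, rd, 24, x3), (31, 1390, rd, 34, k2)}.
Projecting to eid, dept, pid, salary: {(21, qa, eng, 4360), (21, qa, hr, 4360), (24, x3, eng, 1390), (24, x3, k2, 1390), (24, x3, qa, 1390), (24, x3, rd, 1390), (34, k2, eng, 1390), (34, k2, k2, 1390), (34, k2, qa, 1390), (34, k2, rd, 1390), (40, x3, eng, 4360), (40, x3, hr, 4360)}
σ[eid >= 21]: keep tuples satisfying eid >= 21 → {(21, qa, eng, 4360), (21, qa, hr, 4360), (24, x3, eng, 1390), (24, x3, k2, 1390), (24, x3, qa, 1390), (24, x3, rd, 1390), (34, k2, eng, 1390), (34, k2, k2, 1390), (34, k2, qa, 1390), (34, k2, rd, 1390), (40, x3, eng, 4360), (40, x3, hr, 4360)}
Projecting to dept, pid, salary: {(k2, eng, 1390), (k2, k2, 1390), (k2, qa, 1390), (k2, rd, 1390), (qa, eng, 4360), (qa, hr, 4360), (x3, eng, 1390), (x3, eng, 4360), (x3, hr, 4360), (x3, k2, 1390), (x3, qa, 1390), (x3, rd, 1390)}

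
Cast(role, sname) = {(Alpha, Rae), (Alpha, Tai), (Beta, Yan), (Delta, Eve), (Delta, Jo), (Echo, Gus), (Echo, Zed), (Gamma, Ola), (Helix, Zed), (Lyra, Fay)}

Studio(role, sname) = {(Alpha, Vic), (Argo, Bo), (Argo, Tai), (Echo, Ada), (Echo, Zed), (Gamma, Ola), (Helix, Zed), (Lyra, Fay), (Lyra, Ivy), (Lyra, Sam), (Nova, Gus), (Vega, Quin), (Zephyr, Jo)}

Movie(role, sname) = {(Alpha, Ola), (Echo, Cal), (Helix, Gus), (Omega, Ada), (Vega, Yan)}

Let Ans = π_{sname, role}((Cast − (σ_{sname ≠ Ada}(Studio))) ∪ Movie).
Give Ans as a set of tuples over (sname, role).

Selection sname ≠ Ada: {(Alpha, Vic), (Argo, Bo), (Argo, Tai), (Echo, Zed), (Gamma, Ola), (Helix, Zed), (Lyra, Fay), (Lyra, Ivy), (Lyra, Sam), (Nova, Gus), (Vega, Quin), (Zephyr, Jo)}
Difference: {(Alpha, Rae), (Alpha, Tai), (Beta, Yan), (Delta, Eve), (Delta, Jo), (Echo, Gus), (Echo, Zed), (Gamma, Ola), (Helix, Zed), (Lyra, Fay)} with {(Alpha, Vic), (Argo, Bo), (Argo, Tai), (Echo, Zed), (Gamma, Ola), (Helix, Zed), (Lyra, Fay), (Lyra, Ivy), (Lyra, Sam), (Nova, Gus), (Vega, Quin), (Zephyr, Jo)} → {(Alpha, Rae), (Alpha, Tai), (Beta, Yan), (Delta, Eve), (Delta, Jo), (Echo, Gus)}
Union: {(Alpha, Rae), (Alpha, Tai), (Beta, Yan), (Delta, Eve), (Delta, Jo), (Echo, Gus)} with {(Alpha, Ola), (Echo, Cal), (Helix, Gus), (Omega, Ada), (Vega, Yan)} → {(Alpha, Ola), (Alpha, Rae), (Alpha, Tai), (Beta, Yan), (Delta, Eve), (Delta, Jo), (Echo, Cal), (Echo, Gus), (Helix, Gus), (Omega, Ada), (Vega, Yan)}
Projecting to sname, role: {(Ada, Omega), (Cal, Echo), (Eve, Delta), (Gus, Echo), (Gus, Helix), (Jo, Delta), (Ola, Alpha), (Rae, Alpha), (Tai, Alpha), (Yan, Beta), (Yan, Vega)}

{(Ada, Omega), (Cal, Echo), (Eve, Delta), (Gus, Echo), (Gus, Helix), (Jo, Delta), (Ola, Alpha), (Rae, Alpha), (Tai, Alpha), (Yan, Beta), (Yan, Vega)}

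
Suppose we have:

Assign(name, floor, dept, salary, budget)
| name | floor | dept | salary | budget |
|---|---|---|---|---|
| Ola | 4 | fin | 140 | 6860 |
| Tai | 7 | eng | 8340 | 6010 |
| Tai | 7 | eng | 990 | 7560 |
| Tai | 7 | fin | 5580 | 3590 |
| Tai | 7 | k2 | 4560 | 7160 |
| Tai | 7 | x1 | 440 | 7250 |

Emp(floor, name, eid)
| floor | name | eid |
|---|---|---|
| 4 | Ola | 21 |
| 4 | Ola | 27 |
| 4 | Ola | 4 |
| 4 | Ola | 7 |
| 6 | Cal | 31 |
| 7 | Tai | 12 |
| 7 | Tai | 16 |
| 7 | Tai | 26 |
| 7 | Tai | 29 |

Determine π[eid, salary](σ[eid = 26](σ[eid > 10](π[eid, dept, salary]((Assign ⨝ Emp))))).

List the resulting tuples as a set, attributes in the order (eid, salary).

{(26, 440), (26, 4560), (26, 5580), (26, 8340), (26, 990)}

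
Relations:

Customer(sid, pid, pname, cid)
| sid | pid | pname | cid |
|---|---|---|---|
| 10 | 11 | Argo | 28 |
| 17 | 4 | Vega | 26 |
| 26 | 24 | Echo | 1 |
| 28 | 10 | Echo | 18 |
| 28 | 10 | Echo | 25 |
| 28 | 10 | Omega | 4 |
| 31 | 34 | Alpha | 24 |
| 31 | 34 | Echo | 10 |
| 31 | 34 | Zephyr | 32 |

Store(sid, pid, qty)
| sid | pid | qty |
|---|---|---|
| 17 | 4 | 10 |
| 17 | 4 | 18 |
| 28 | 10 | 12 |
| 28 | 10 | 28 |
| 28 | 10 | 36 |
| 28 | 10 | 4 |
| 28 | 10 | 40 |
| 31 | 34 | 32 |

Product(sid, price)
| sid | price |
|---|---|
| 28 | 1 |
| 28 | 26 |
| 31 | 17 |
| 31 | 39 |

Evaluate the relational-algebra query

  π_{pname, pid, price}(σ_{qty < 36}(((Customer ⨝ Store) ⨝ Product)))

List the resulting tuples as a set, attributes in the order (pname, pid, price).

{(Alpha, 34, 17), (Alpha, 34, 39), (Echo, 10, 1), (Echo, 10, 26), (Echo, 34, 17), (Echo, 34, 39), (Omega, 10, 1), (Omega, 10, 26), (Zephyr, 34, 17), (Zephyr, 34, 39)}

Customer ⋈ Store (natural join on sid, pid): {(17, 4, Vega, 26, 10), (17, 4, Vega, 26, 18), (28, 10, Echo, 18, 12), (28, 10, Echo, 18, 28), (28, 10, Echo, 18, 36), (28, 10, Echo, 18, 4), (28, 10, Echo, 18, 40), (28, 10, Echo, 25, 12), (28, 10, Echo, 25, 28), (28, 10, Echo, 25, 36), (28, 10, Echo, 25, 4), (28, 10, Echo, 25, 40), (28, 10, Omega, 4, 12), (28, 10, Omega, 4, 28), (28, 10, Omega, 4, 36), (28, 10, Omega, 4, 4), (28, 10, Omega, 4, 40), (31, 34, Alpha, 24, 32), (31, 34, Echo, 10, 32), (31, 34, Zephyr, 32, 32)}
(Customer ⨝ Store) ⋈ Product (natural join on sid): {(28, 10, Echo, 18, 12, 1), (28, 10, Echo, 18, 12, 26), (28, 10, Echo, 18, 28, 1), (28, 10, Echo, 18, 28, 26), (28, 10, Echo, 18, 36, 1), (28, 10, Echo, 18, 36, 26), (28, 10, Echo, 18, 4, 1), (28, 10, Echo, 18, 4, 26), (28, 10, Echo, 18, 40, 1), (28, 10, Echo, 18, 40, 26), (28, 10, Echo, 25, 12, 1), (28, 10, Echo, 25, 12, 26), (28, 10, Echo, 25, 28, 1), (28, 10, Echo, 25, 28, 26), (28, 10, Echo, 25, 36, 1), (28, 10, Echo, 25, 36, 26), (28, 10, Echo, 25, 4, 1), (28, 10, Echo, 25, 4, 26), (28, 10, Echo, 25, 40, 1), (28, 10, Echo, 25, 40, 26), (28, 10, Omega, 4, 12, 1), (28, 10, Omega, 4, 12, 26), (28, 10, Omega, 4, 28, 1), (28, 10, Omega, 4, 28, 26), (28, 10, Omega, 4, 36, 1), (28, 10, Omega, 4, 36, 26), (28, 10, Omega, 4, 4, 1), (28, 10, Omega, 4, 4, 26), (28, 10, Omega, 4, 40, 1), (28, 10, Omega, 4, 40, 26), (31, 34, Alpha, 24, 32, 17), (31, 34, Alpha, 24, 32, 39), (31, 34, Echo, 10, 32, 17), (31, 34, Echo, 10, 32, 39), (31, 34, Zephyr, 32, 32, 17), (31, 34, Zephyr, 32, 32, 39)}
Selection qty < 36: {(28, 10, Echo, 18, 12, 1), (28, 10, Echo, 18, 12, 26), (28, 10, Echo, 18, 28, 1), (28, 10, Echo, 18, 28, 26), (28, 10, Echo, 18, 4, 1), (28, 10, Echo, 18, 4, 26), (28, 10, Echo, 25, 12, 1), (28, 10, Echo, 25, 12, 26), (28, 10, Echo, 25, 28, 1), (28, 10, Echo, 25, 28, 26), (28, 10, Echo, 25, 4, 1), (28, 10, Echo, 25, 4, 26), (28, 10, Omega, 4, 12, 1), (28, 10, Omega, 4, 12, 26), (28, 10, Omega, 4, 28, 1), (28, 10, Omega, 4, 28, 26), (28, 10, Omega, 4, 4, 1), (28, 10, Omega, 4, 4, 26), (31, 34, Alpha, 24, 32, 17), (31, 34, Alpha, 24, 32, 39), (31, 34, Echo, 10, 32, 17), (31, 34, Echo, 10, 32, 39), (31, 34, Zephyr, 32, 32, 17), (31, 34, Zephyr, 32, 32, 39)}
Keep only column(s) pname, pid, price (14 duplicate(s) eliminated): {(Alpha, 34, 17), (Alpha, 34, 39), (Echo, 10, 1), (Echo, 10, 26), (Echo, 34, 17), (Echo, 34, 39), (Omega, 10, 1), (Omega, 10, 26), (Zephyr, 34, 17), (Zephyr, 34, 39)}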